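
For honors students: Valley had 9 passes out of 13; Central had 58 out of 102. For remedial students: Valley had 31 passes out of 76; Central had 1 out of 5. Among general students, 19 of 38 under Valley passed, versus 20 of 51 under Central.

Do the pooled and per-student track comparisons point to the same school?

Honors: Valley 9/13 = 69.2%, Central 58/102 = 56.9% → Valley
Remedial: Valley 31/76 = 40.8%, Central 1/5 = 20.0% → Valley
General: Valley 19/38 = 50.0%, Central 20/51 = 39.2% → Valley
Overall: Valley 59/127 = 46.5%, Central 79/158 = 50.0% → Central
Valley wins each student group but Central wins overall — the comparison reverses. Valley's students skew toward remedial, which has a lower base rate.

No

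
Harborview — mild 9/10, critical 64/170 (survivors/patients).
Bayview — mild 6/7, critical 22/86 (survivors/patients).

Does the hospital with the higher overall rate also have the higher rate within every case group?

Yes

Mild: Harborview 9/10 = 90.0%, Bayview 6/7 = 85.7% → Harborview
Critical: Harborview 64/170 = 37.6%, Bayview 22/86 = 25.6% → Harborview
Overall: Harborview 73/180 = 40.6%, Bayview 28/93 = 30.1% → Harborview
Harborview wins overall and in every case group — no reversal.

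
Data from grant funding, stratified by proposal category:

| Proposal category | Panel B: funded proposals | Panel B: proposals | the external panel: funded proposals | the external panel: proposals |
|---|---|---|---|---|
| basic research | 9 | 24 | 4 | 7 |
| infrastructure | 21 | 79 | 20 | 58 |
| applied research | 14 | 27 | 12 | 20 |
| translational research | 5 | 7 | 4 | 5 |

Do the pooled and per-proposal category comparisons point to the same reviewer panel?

Basic research: Panel B 9/24 = 37.5%, the external panel 4/7 = 57.1% → the external panel
Infrastructure: Panel B 21/79 = 26.6%, the external panel 20/58 = 34.5% → the external panel
Applied research: Panel B 14/27 = 51.9%, the external panel 12/20 = 60.0% → the external panel
Translational research: Panel B 5/7 = 71.4%, the external panel 4/5 = 80.0% → the external panel
Overall: Panel B 49/137 = 35.8%, the external panel 40/90 = 44.4% → the external panel
The external panel wins overall and in every proposal group — no reversal.

Yes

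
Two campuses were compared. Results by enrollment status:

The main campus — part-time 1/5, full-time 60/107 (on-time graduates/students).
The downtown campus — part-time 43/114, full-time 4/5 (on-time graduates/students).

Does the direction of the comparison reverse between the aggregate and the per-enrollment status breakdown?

Part-time: the main campus 1/5 = 20.0%, the downtown campus 43/114 = 37.7% → the downtown campus
Full-time: the main campus 60/107 = 56.1%, the downtown campus 4/5 = 80.0% → the downtown campus
Overall: the main campus 61/112 = 54.5%, the downtown campus 47/119 = 39.5% → the main campus
The downtown campus wins each enrollment group but the main campus wins overall — the comparison reverses. The downtown campus's students skew toward part-time, which has a lower base rate.

Yes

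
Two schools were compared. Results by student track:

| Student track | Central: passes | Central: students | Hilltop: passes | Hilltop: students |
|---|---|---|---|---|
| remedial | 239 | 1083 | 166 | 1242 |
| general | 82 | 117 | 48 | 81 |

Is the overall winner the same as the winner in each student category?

Yes

Remedial: Central 239/1083 = 22.1%, Hilltop 166/1242 = 13.4% → Central
General: Central 82/117 = 70.1%, Hilltop 48/81 = 59.3% → Central
Overall: Central 321/1200 = 26.8%, Hilltop 214/1323 = 16.2% → Central
Central wins overall and in every student group — no reversal.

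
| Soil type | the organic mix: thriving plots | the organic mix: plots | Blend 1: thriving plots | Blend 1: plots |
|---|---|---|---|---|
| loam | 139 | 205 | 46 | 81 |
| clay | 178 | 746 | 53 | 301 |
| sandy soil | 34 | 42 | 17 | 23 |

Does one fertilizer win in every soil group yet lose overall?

Loam: the organic mix 139/205 = 67.8%, Blend 1 46/81 = 56.8% → the organic mix
Clay: the organic mix 178/746 = 23.9%, Blend 1 53/301 = 17.6% → the organic mix
Sandy soil: the organic mix 34/42 = 81.0%, Blend 1 17/23 = 73.9% → the organic mix
Overall: the organic mix 351/993 = 35.3%, Blend 1 116/405 = 28.6% → the organic mix
The organic mix wins overall and in every soil group — no reversal.

No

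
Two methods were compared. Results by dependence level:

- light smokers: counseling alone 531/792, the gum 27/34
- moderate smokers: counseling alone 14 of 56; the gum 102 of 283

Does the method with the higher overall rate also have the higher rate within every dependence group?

Light smokers: counseling alone 531/792 = 67.0%, the gum 27/34 = 79.4% → the gum
Moderate smokers: counseling alone 14/56 = 25.0%, the gum 102/283 = 36.0% → the gum
Overall: counseling alone 545/848 = 64.3%, the gum 129/317 = 40.7% → counseling alone
The gum wins each dependence group but counseling alone wins overall — the comparison reverses. The gum's participants skew toward moderate smokers, which has a lower base rate.

No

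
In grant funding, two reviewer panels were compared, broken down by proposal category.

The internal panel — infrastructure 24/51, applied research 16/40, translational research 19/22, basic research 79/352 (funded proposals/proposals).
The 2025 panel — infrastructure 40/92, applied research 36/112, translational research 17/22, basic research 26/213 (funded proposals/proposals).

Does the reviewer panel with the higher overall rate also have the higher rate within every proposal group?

Infrastructure: the internal panel 24/51 = 47.1%, the 2025 panel 40/92 = 43.5% → the internal panel
Applied research: the internal panel 16/40 = 40.0%, the 2025 panel 36/112 = 32.1% → the internal panel
Translational research: the internal panel 19/22 = 86.4%, the 2025 panel 17/22 = 77.3% → the internal panel
Basic research: the internal panel 79/352 = 22.4%, the 2025 panel 26/213 = 12.2% → the internal panel
Overall: the internal panel 138/465 = 29.7%, the 2025 panel 119/439 = 27.1% → the internal panel
The internal panel wins overall and in every proposal group — no reversal.

Yes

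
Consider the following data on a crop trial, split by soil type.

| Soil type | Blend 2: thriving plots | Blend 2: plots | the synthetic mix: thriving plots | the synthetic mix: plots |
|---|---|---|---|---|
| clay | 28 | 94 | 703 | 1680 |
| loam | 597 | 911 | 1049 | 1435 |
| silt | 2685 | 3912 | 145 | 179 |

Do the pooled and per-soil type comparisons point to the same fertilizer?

Clay: Blend 2 28/94 = 29.8%, the synthetic mix 703/1680 = 41.8% → the synthetic mix
Loam: Blend 2 597/911 = 65.5%, the synthetic mix 1049/1435 = 73.1% → the synthetic mix
Silt: Blend 2 2685/3912 = 68.6%, the synthetic mix 145/179 = 81.0% → the synthetic mix
Overall: Blend 2 3310/4917 = 67.3%, the synthetic mix 1897/3294 = 57.6% → Blend 2
The synthetic mix wins each soil group but Blend 2 wins overall — the comparison reverses. The synthetic mix's plots skew toward clay, which has a lower base rate.

No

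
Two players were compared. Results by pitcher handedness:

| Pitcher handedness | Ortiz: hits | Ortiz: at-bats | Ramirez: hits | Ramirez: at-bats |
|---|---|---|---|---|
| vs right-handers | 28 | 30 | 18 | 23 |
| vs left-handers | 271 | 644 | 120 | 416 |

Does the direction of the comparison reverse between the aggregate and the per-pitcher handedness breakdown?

Vs right-handers: Ortiz 28/30 = 93.3%, Ramirez 18/23 = 78.3% → Ortiz
Vs left-handers: Ortiz 271/644 = 42.1%, Ramirez 120/416 = 28.8% → Ortiz
Overall: Ortiz 299/674 = 44.4%, Ramirez 138/439 = 31.4% → Ortiz
Ortiz wins overall and in every pitcher group — no reversal.

No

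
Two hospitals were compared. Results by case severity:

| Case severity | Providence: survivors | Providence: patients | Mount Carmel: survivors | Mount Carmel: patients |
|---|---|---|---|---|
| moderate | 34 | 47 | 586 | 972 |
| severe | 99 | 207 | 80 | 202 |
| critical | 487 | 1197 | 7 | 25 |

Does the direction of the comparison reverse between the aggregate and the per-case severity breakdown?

Moderate: Providence 34/47 = 72.3%, Mount Carmel 586/972 = 60.3% → Providence
Severe: Providence 99/207 = 47.8%, Mount Carmel 80/202 = 39.6% → Providence
Critical: Providence 487/1197 = 40.7%, Mount Carmel 7/25 = 28.0% → Providence
Overall: Providence 620/1451 = 42.7%, Mount Carmel 673/1199 = 56.1% → Mount Carmel
Providence wins each case group but Mount Carmel wins overall — the comparison reverses. Providence's patients skew toward critical, which has a lower base rate.

Yes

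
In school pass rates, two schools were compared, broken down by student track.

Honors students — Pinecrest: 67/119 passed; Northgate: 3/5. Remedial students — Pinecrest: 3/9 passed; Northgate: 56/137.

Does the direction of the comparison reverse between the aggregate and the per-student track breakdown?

Honors: Pinecrest 67/119 = 56.3%, Northgate 3/5 = 60.0% → Northgate
Remedial: Pinecrest 3/9 = 33.3%, Northgate 56/137 = 40.9% → Northgate
Overall: Pinecrest 70/128 = 54.7%, Northgate 59/142 = 41.5% → Pinecrest
Northgate wins each student group but Pinecrest wins overall — the comparison reverses. Northgate's students skew toward remedial, which has a lower base rate.

Yes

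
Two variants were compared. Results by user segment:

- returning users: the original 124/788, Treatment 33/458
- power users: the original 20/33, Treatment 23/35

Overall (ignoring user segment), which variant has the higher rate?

the original

Returning users: the original 124/788 = 15.7%, Treatment 33/458 = 7.2% → the original
Power users: the original 20/33 = 60.6%, Treatment 23/35 = 65.7% → Treatment
Overall: the original 144/821 = 17.5%, Treatment 56/493 = 11.4% → the original
(Neither sweeps every user group, but the original has the higher pooled rate.)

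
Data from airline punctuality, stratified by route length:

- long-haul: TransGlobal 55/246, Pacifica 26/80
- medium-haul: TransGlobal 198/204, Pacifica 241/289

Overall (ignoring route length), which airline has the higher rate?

Pacifica

Long-haul: TransGlobal 55/246 = 22.4%, Pacifica 26/80 = 32.5% → Pacifica
Medium-haul: TransGlobal 198/204 = 97.1%, Pacifica 241/289 = 83.4% → TransGlobal
Overall: TransGlobal 253/450 = 56.2%, Pacifica 267/369 = 72.4% → Pacifica
(Neither sweeps every route group, but Pacifica has the higher pooled rate.)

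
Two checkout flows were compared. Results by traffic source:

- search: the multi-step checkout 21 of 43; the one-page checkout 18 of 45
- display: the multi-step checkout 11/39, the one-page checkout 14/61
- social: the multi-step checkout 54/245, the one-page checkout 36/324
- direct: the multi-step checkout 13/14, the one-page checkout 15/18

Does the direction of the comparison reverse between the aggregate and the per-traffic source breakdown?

No

Search: the multi-step checkout 21/43 = 48.8%, the one-page checkout 18/45 = 40.0% → the multi-step checkout
Display: the multi-step checkout 11/39 = 28.2%, the one-page checkout 14/61 = 23.0% → the multi-step checkout
Social: the multi-step checkout 54/245 = 22.0%, the one-page checkout 36/324 = 11.1% → the multi-step checkout
Direct: the multi-step checkout 13/14 = 92.9%, the one-page checkout 15/18 = 83.3% → the multi-step checkout
Overall: the multi-step checkout 99/341 = 29.0%, the one-page checkout 83/448 = 18.5% → the multi-step checkout
The multi-step checkout wins overall and in every traffic group — no reversal.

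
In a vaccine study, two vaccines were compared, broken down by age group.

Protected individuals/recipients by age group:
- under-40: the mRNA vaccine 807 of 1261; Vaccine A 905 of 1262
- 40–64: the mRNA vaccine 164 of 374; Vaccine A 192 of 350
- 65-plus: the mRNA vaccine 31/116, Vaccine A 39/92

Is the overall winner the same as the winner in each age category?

Under-40: the mRNA vaccine 807/1261 = 64.0%, Vaccine A 905/1262 = 71.7% → Vaccine A
40–64: the mRNA vaccine 164/374 = 43.9%, Vaccine A 192/350 = 54.9% → Vaccine A
65-plus: the mRNA vaccine 31/116 = 26.7%, Vaccine A 39/92 = 42.4% → Vaccine A
Overall: the mRNA vaccine 1002/1751 = 57.2%, Vaccine A 1136/1704 = 66.7% → Vaccine A
Vaccine A wins overall and in every age group — no reversal.

Yes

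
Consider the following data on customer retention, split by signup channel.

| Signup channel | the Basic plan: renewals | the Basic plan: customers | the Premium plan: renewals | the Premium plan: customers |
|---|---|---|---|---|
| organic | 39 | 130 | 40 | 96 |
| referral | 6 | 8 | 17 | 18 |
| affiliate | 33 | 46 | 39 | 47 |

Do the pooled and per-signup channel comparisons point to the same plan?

Organic: the Basic plan 39/130 = 30.0%, the Premium plan 40/96 = 41.7% → the Premium plan
Referral: the Basic plan 6/8 = 75.0%, the Premium plan 17/18 = 94.4% → the Premium plan
Affiliate: the Basic plan 33/46 = 71.7%, the Premium plan 39/47 = 83.0% → the Premium plan
Overall: the Basic plan 78/184 = 42.4%, the Premium plan 96/161 = 59.6% → the Premium plan
The Premium plan wins overall and in every signup group — no reversal.

Yes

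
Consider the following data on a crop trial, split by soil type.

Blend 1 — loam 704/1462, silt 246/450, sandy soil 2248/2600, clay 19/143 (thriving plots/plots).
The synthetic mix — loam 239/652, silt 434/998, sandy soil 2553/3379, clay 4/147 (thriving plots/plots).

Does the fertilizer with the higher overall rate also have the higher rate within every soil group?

Yes

Loam: Blend 1 704/1462 = 48.2%, the synthetic mix 239/652 = 36.7% → Blend 1
Silt: Blend 1 246/450 = 54.7%, the synthetic mix 434/998 = 43.5% → Blend 1
Sandy soil: Blend 1 2248/2600 = 86.5%, the synthetic mix 2553/3379 = 75.6% → Blend 1
Clay: Blend 1 19/143 = 13.3%, the synthetic mix 4/147 = 2.7% → Blend 1
Overall: Blend 1 3217/4655 = 69.1%, the synthetic mix 3230/5176 = 62.4% → Blend 1
Blend 1 wins overall and in every soil group — no reversal.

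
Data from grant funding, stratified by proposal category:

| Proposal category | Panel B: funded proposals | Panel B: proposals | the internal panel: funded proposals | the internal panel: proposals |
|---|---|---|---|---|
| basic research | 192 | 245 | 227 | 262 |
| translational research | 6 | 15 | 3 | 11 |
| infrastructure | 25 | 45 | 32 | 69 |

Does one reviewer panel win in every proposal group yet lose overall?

No

Basic research: Panel B 192/245 = 78.4%, the internal panel 227/262 = 86.6% → the internal panel
Translational research: Panel B 6/15 = 40.0%, the internal panel 3/11 = 27.3% → Panel B
Infrastructure: Panel B 25/45 = 55.6%, the internal panel 32/69 = 46.4% → Panel B
Overall: Panel B 223/305 = 73.1%, the internal panel 262/342 = 76.6% → the internal panel
Neither sweeps: Panel B wins 2 of 3 groups, the internal panel wins 1. The internal panel wins overall but not every group — no Simpson reversal.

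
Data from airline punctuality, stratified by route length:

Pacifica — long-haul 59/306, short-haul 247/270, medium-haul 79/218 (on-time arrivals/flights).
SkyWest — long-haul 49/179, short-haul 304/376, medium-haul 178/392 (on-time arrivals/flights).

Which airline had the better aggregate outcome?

Long-haul: Pacifica 59/306 = 19.3%, SkyWest 49/179 = 27.4% → SkyWest
Short-haul: Pacifica 247/270 = 91.5%, SkyWest 304/376 = 80.9% → Pacifica
Medium-haul: Pacifica 79/218 = 36.2%, SkyWest 178/392 = 45.4% → SkyWest
Overall: Pacifica 385/794 = 48.5%, SkyWest 531/947 = 56.1% → SkyWest
(Neither sweeps every route group, but SkyWest has the higher pooled rate.)

SkyWest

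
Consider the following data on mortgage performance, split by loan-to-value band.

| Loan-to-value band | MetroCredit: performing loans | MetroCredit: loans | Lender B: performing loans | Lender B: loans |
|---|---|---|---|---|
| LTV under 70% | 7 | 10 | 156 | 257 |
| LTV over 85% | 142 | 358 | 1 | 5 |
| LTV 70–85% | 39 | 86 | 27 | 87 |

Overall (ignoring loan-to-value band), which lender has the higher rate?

Lender B

LTV under 70%: MetroCredit 7/10 = 70.0%, Lender B 156/257 = 60.7% → MetroCredit
LTV over 85%: MetroCredit 142/358 = 39.7%, Lender B 1/5 = 20.0% → MetroCredit
LTV 70–85%: MetroCredit 39/86 = 45.3%, Lender B 27/87 = 31.0% → MetroCredit
Overall: MetroCredit 188/454 = 41.4%, Lender B 184/349 = 52.7% → Lender B
(MetroCredit wins every loan-to-value group but Lender B wins overall — MetroCredit's loans skew toward the low-rate LTV over 85% group.)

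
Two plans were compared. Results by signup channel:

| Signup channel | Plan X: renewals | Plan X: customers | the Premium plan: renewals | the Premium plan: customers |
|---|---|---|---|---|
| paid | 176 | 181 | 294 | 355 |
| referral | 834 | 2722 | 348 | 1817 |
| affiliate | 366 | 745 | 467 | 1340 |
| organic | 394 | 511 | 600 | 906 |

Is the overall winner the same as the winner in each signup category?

Paid: Plan X 176/181 = 97.2%, the Premium plan 294/355 = 82.8% → Plan X
Referral: Plan X 834/2722 = 30.6%, the Premium plan 348/1817 = 19.2% → Plan X
Affiliate: Plan X 366/745 = 49.1%, the Premium plan 467/1340 = 34.9% → Plan X
Organic: Plan X 394/511 = 77.1%, the Premium plan 600/906 = 66.2% → Plan X
Overall: Plan X 1770/4159 = 42.6%, the Premium plan 1709/4418 = 38.7% → Plan X
Plan X wins overall and in every signup group — no reversal.

Yes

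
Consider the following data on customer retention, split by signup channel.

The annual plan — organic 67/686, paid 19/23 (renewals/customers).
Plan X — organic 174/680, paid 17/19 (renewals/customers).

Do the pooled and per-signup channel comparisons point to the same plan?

Organic: the annual plan 67/686 = 9.8%, Plan X 174/680 = 25.6% → Plan X
Paid: the annual plan 19/23 = 82.6%, Plan X 17/19 = 89.5% → Plan X
Overall: the annual plan 86/709 = 12.1%, Plan X 191/699 = 27.3% → Plan X
Plan X wins overall and in every signup group — no reversal.

Yes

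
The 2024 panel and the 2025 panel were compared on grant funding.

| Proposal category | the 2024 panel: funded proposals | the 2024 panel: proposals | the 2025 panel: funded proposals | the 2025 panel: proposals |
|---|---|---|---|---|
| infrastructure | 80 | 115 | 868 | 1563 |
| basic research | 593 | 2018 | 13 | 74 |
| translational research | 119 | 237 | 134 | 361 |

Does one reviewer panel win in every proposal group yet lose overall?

Infrastructure: the 2024 panel 80/115 = 69.6%, the 2025 panel 868/1563 = 55.5% → the 2024 panel
Basic research: the 2024 panel 593/2018 = 29.4%, the 2025 panel 13/74 = 17.6% → the 2024 panel
Translational research: the 2024 panel 119/237 = 50.2%, the 2025 panel 134/361 = 37.1% → the 2024 panel
Overall: the 2024 panel 792/2370 = 33.4%, the 2025 panel 1015/1998 = 50.8% → the 2025 panel
The 2024 panel wins each proposal group but the 2025 panel wins overall — the comparison reverses. The 2024 panel's proposals skew toward basic research, which has a lower base rate.

Yes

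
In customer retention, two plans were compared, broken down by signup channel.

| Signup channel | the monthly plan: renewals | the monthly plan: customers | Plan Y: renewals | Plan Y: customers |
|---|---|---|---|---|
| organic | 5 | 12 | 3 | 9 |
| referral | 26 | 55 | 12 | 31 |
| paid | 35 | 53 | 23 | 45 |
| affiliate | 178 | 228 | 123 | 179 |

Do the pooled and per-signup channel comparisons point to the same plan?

Organic: the monthly plan 5/12 = 41.7%, Plan Y 3/9 = 33.3% → the monthly plan
Referral: the monthly plan 26/55 = 47.3%, Plan Y 12/31 = 38.7% → the monthly plan
Paid: the monthly plan 35/53 = 66.0%, Plan Y 23/45 = 51.1% → the monthly plan
Affiliate: the monthly plan 178/228 = 78.1%, Plan Y 123/179 = 68.7% → the monthly plan
Overall: the monthly plan 244/348 = 70.1%, Plan Y 161/264 = 61.0% → the monthly plan
The monthly plan wins overall and in every signup group — no reversal.

Yes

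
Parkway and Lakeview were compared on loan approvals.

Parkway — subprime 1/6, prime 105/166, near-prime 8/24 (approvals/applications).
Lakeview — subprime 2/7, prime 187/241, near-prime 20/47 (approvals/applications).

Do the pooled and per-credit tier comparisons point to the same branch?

Subprime: Parkway 1/6 = 16.7%, Lakeview 2/7 = 28.6% → Lakeview
Prime: Parkway 105/166 = 63.3%, Lakeview 187/241 = 77.6% → Lakeview
Near-prime: Parkway 8/24 = 33.3%, Lakeview 20/47 = 42.6% → Lakeview
Overall: Parkway 114/196 = 58.2%, Lakeview 209/295 = 70.8% → Lakeview
Lakeview wins overall and in every credit group — no reversal.

Yes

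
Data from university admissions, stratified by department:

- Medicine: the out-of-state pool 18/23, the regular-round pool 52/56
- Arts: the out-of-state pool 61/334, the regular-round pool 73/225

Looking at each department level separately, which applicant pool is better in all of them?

the regular-round pool

Medicine: the out-of-state pool 18/23 = 78.3%, the regular-round pool 52/56 = 92.9% → the regular-round pool
Arts: the out-of-state pool 61/334 = 18.3%, the regular-round pool 73/225 = 32.4% → the regular-round pool
The regular-round pool has the higher rate in both groups.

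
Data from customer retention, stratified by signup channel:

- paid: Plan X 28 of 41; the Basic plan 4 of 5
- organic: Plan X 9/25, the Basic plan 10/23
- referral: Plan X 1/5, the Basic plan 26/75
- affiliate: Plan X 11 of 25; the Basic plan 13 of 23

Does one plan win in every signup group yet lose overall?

Paid: Plan X 28/41 = 68.3%, the Basic plan 4/5 = 80.0% → the Basic plan
Organic: Plan X 9/25 = 36.0%, the Basic plan 10/23 = 43.5% → the Basic plan
Referral: Plan X 1/5 = 20.0%, the Basic plan 26/75 = 34.7% → the Basic plan
Affiliate: Plan X 11/25 = 44.0%, the Basic plan 13/23 = 56.5% → the Basic plan
Overall: Plan X 49/96 = 51.0%, the Basic plan 53/126 = 42.1% → Plan X
The Basic plan wins each signup group but Plan X wins overall — the comparison reverses. The Basic plan's customers skew toward referral, which has a lower base rate.

Yes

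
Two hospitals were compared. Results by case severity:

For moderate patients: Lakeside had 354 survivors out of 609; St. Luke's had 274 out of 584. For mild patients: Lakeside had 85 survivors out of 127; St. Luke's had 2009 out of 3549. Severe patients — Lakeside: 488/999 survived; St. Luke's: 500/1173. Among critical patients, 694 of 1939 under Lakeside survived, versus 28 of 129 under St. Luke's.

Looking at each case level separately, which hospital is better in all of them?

Moderate: Lakeside 354/609 = 58.1%, St. Luke's 274/584 = 46.9% → Lakeside
Mild: Lakeside 85/127 = 66.9%, St. Luke's 2009/3549 = 56.6% → Lakeside
Severe: Lakeside 488/999 = 48.8%, St. Luke's 500/1173 = 42.6% → Lakeside
Critical: Lakeside 694/1939 = 35.8%, St. Luke's 28/129 = 21.7% → Lakeside
Lakeside has the higher rate in all 4 groups.

Lakeside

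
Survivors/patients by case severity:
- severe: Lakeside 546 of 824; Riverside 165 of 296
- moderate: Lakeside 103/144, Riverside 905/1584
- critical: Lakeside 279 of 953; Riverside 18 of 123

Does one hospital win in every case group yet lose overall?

Severe: Lakeside 546/824 = 66.3%, Riverside 165/296 = 55.7% → Lakeside
Moderate: Lakeside 103/144 = 71.5%, Riverside 905/1584 = 57.1% → Lakeside
Critical: Lakeside 279/953 = 29.3%, Riverside 18/123 = 14.6% → Lakeside
Overall: Lakeside 928/1921 = 48.3%, Riverside 1088/2003 = 54.3% → Riverside
Lakeside wins each case group but Riverside wins overall — the comparison reverses. Lakeside's patients skew toward critical, which has a lower base rate.

Yes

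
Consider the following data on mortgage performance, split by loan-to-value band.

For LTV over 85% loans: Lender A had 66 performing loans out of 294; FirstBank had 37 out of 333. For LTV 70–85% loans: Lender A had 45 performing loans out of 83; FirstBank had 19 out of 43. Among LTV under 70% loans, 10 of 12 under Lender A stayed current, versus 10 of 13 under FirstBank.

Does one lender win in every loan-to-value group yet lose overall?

No

LTV over 85%: Lender A 66/294 = 22.4%, FirstBank 37/333 = 11.1% → Lender A
LTV 70–85%: Lender A 45/83 = 54.2%, FirstBank 19/43 = 44.2% → Lender A
LTV under 70%: Lender A 10/12 = 83.3%, FirstBank 10/13 = 76.9% → Lender A
Overall: Lender A 121/389 = 31.1%, FirstBank 66/389 = 17.0% → Lender A
Lender A wins overall and in every loan-to-value group — no reversal.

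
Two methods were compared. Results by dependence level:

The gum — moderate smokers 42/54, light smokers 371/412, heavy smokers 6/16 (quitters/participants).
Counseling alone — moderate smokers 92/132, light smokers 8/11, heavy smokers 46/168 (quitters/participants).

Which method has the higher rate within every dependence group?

Moderate smokers: the gum 42/54 = 77.8%, counseling alone 92/132 = 69.7% → the gum
Light smokers: the gum 371/412 = 90.0%, counseling alone 8/11 = 72.7% → the gum
Heavy smokers: the gum 6/16 = 37.5%, counseling alone 46/168 = 27.4% → the gum
The gum has the higher rate in all 3 groups.

the gum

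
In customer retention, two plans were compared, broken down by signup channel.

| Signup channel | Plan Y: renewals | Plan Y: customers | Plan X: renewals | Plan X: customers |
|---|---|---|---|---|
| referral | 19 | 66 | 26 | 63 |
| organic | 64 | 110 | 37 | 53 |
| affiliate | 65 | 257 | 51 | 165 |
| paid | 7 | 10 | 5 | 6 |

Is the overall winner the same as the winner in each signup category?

Referral: Plan Y 19/66 = 28.8%, Plan X 26/63 = 41.3% → Plan X
Organic: Plan Y 64/110 = 58.2%, Plan X 37/53 = 69.8% → Plan X
Affiliate: Plan Y 65/257 = 25.3%, Plan X 51/165 = 30.9% → Plan X
Paid: Plan Y 7/10 = 70.0%, Plan X 5/6 = 83.3% → Plan X
Overall: Plan Y 155/443 = 35.0%, Plan X 119/287 = 41.5% → Plan X
Plan X wins overall and in every signup group — no reversal.

Yes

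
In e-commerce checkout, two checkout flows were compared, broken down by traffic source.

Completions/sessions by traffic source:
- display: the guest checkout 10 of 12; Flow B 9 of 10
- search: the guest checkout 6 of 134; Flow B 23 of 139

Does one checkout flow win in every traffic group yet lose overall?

Display: the guest checkout 10/12 = 83.3%, Flow B 9/10 = 90.0% → Flow B
Search: the guest checkout 6/134 = 4.5%, Flow B 23/139 = 16.5% → Flow B
Overall: the guest checkout 16/146 = 11.0%, Flow B 32/149 = 21.5% → Flow B
Flow B wins overall and in every traffic group — no reversal.

No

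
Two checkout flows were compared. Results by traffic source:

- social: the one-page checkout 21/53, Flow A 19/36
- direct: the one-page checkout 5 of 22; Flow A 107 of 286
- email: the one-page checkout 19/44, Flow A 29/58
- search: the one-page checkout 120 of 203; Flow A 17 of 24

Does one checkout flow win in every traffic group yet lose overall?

Social: the one-page checkout 21/53 = 39.6%, Flow A 19/36 = 52.8% → Flow A
Direct: the one-page checkout 5/22 = 22.7%, Flow A 107/286 = 37.4% → Flow A
Email: the one-page checkout 19/44 = 43.2%, Flow A 29/58 = 50.0% → Flow A
Search: the one-page checkout 120/203 = 59.1%, Flow A 17/24 = 70.8% → Flow A
Overall: the one-page checkout 165/322 = 51.2%, Flow A 172/404 = 42.6% → the one-page checkout
Flow A wins each traffic group but the one-page checkout wins overall — the comparison reverses. Flow A's sessions skew toward direct, which has a lower base rate.

Yes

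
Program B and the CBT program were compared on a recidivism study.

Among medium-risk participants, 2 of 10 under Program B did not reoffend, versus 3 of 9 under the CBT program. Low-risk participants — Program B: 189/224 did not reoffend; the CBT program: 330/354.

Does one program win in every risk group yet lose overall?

Medium-risk: Program B 2/10 = 20.0%, the CBT program 3/9 = 33.3% → the CBT program
Low-risk: Program B 189/224 = 84.4%, the CBT program 330/354 = 93.2% → the CBT program
Overall: Program B 191/234 = 81.6%, the CBT program 333/363 = 91.7% → the CBT program
The CBT program wins overall and in every risk group — no reversal.

No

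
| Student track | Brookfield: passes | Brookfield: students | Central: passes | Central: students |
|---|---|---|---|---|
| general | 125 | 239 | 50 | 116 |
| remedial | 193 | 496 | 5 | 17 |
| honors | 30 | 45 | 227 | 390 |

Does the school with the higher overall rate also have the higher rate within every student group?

General: Brookfield 125/239 = 52.3%, Central 50/116 = 43.1% → Brookfield
Remedial: Brookfield 193/496 = 38.9%, Central 5/17 = 29.4% → Brookfield
Honors: Brookfield 30/45 = 66.7%, Central 227/390 = 58.2% → Brookfield
Overall: Brookfield 348/780 = 44.6%, Central 282/523 = 53.9% → Central
Brookfield wins each student group but Central wins overall — the comparison reverses. Brookfield's students skew toward remedial, which has a lower base rate.

No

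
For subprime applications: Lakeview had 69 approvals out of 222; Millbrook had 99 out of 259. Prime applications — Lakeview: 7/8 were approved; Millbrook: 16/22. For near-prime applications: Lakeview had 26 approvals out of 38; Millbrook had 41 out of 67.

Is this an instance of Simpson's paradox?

No

Subprime: Lakeview 69/222 = 31.1%, Millbrook 99/259 = 38.2% → Millbrook
Prime: Lakeview 7/8 = 87.5%, Millbrook 16/22 = 72.7% → Lakeview
Near-prime: Lakeview 26/38 = 68.4%, Millbrook 41/67 = 61.2% → Lakeview
Overall: Lakeview 102/268 = 38.1%, Millbrook 156/348 = 44.8% → Millbrook
Neither sweeps: Lakeview wins 2 of 3 groups, Millbrook wins 1. Millbrook wins overall but not every group — no Simpson reversal.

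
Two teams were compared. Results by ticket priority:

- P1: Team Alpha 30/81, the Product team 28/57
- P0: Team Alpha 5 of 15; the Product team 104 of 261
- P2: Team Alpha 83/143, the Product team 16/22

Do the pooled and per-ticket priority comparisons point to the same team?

P1: Team Alpha 30/81 = 37.0%, the Product team 28/57 = 49.1% → the Product team
P0: Team Alpha 5/15 = 33.3%, the Product team 104/261 = 39.8% → the Product team
P2: Team Alpha 83/143 = 58.0%, the Product team 16/22 = 72.7% → the Product team
Overall: Team Alpha 118/239 = 49.4%, the Product team 148/340 = 43.5% → Team Alpha
The Product team wins each ticket group but Team Alpha wins overall — the comparison reverses. The Product team's tickets skew toward P0, which has a lower base rate.

No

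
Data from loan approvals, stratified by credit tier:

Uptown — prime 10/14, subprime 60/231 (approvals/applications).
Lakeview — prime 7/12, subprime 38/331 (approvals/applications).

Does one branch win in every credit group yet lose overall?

Prime: Uptown 10/14 = 71.4%, Lakeview 7/12 = 58.3% → Uptown
Subprime: Uptown 60/231 = 26.0%, Lakeview 38/331 = 11.5% → Uptown
Overall: Uptown 70/245 = 28.6%, Lakeview 45/343 = 13.1% → Uptown
Uptown wins overall and in every credit group — no reversal.

No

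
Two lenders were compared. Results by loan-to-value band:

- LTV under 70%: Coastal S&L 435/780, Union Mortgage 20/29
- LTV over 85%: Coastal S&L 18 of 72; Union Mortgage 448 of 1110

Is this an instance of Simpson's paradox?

Yes

LTV under 70%: Coastal S&L 435/780 = 55.8%, Union Mortgage 20/29 = 69.0% → Union Mortgage
LTV over 85%: Coastal S&L 18/72 = 25.0%, Union Mortgage 448/1110 = 40.4% → Union Mortgage
Overall: Coastal S&L 453/852 = 53.2%, Union Mortgage 468/1139 = 41.1% → Coastal S&L
Union Mortgage wins each loan-to-value group but Coastal S&L wins overall — the comparison reverses. Union Mortgage's loans skew toward LTV over 85%, which has a lower base rate.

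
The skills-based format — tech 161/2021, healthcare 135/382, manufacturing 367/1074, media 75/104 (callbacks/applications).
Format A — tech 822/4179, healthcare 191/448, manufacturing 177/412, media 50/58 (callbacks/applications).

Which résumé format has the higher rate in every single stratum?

Format A

Tech: the skills-based format 161/2021 = 8.0%, Format A 822/4179 = 19.7% → Format A
Healthcare: the skills-based format 135/382 = 35.3%, Format A 191/448 = 42.6% → Format A
Manufacturing: the skills-based format 367/1074 = 34.2%, Format A 177/412 = 43.0% → Format A
Media: the skills-based format 75/104 = 72.1%, Format A 50/58 = 86.2% → Format A
Format A has the higher rate in all 4 groups.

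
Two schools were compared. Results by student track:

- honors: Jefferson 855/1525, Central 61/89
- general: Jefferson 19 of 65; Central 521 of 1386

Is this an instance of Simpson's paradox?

Yes

Honors: Jefferson 855/1525 = 56.1%, Central 61/89 = 68.5% → Central
General: Jefferson 19/65 = 29.2%, Central 521/1386 = 37.6% → Central
Overall: Jefferson 874/1590 = 55.0%, Central 582/1475 = 39.5% → Jefferson
Central wins each student group but Jefferson wins overall — the comparison reverses. Central's students skew toward general, which has a lower base rate.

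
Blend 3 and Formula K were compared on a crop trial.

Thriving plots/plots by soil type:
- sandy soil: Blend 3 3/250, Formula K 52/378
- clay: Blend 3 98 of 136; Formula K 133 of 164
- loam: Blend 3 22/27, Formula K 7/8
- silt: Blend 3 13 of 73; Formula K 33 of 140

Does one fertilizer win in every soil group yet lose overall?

No

Sandy soil: Blend 3 3/250 = 1.2%, Formula K 52/378 = 13.8% → Formula K
Clay: Blend 3 98/136 = 72.1%, Formula K 133/164 = 81.1% → Formula K
Loam: Blend 3 22/27 = 81.5%, Formula K 7/8 = 87.5% → Formula K
Silt: Blend 3 13/73 = 17.8%, Formula K 33/140 = 23.6% → Formula K
Overall: Blend 3 136/486 = 28.0%, Formula K 225/690 = 32.6% → Formula K
Formula K wins overall and in every soil group — no reversal.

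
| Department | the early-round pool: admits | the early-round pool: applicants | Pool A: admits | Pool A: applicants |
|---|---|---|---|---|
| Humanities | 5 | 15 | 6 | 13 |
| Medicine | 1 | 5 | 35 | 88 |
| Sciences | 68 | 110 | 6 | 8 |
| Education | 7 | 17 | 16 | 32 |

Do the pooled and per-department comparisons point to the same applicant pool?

No

Humanities: the early-round pool 5/15 = 33.3%, Pool A 6/13 = 46.2% → Pool A
Medicine: the early-round pool 1/5 = 20.0%, Pool A 35/88 = 39.8% → Pool A
Sciences: the early-round pool 68/110 = 61.8%, Pool A 6/8 = 75.0% → Pool A
Education: the early-round pool 7/17 = 41.2%, Pool A 16/32 = 50.0% → Pool A
Overall: the early-round pool 81/147 = 55.1%, Pool A 63/141 = 44.7% → the early-round pool
Pool A wins each department group but the early-round pool wins overall — the comparison reverses. Pool A's applicants skew toward Medicine, which has a lower base rate.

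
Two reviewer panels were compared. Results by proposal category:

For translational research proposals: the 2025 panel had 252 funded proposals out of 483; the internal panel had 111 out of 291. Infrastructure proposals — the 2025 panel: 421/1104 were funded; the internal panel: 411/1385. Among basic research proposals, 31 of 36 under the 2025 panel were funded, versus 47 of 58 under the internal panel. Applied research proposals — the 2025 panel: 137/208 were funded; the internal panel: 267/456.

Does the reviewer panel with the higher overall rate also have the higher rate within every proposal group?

Yes

Translational research: the 2025 panel 252/483 = 52.2%, the internal panel 111/291 = 38.1% → the 2025 panel
Infrastructure: the 2025 panel 421/1104 = 38.1%, the internal panel 411/1385 = 29.7% → the 2025 panel
Basic research: the 2025 panel 31/36 = 86.1%, the internal panel 47/58 = 81.0% → the 2025 panel
Applied research: the 2025 panel 137/208 = 65.9%, the internal panel 267/456 = 58.6% → the 2025 panel
Overall: the 2025 panel 841/1831 = 45.9%, the internal panel 836/2190 = 38.2% → the 2025 panel
The 2025 panel wins overall and in every proposal group — no reversal.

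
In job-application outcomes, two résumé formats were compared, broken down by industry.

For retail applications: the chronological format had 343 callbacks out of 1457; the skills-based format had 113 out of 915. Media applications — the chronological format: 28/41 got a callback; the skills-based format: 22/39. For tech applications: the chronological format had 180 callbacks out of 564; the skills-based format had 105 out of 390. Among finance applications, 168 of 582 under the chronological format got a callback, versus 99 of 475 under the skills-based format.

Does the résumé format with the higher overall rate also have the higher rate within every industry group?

Retail: the chronological format 343/1457 = 23.5%, the skills-based format 113/915 = 12.3% → the chronological format
Media: the chronological format 28/41 = 68.3%, the skills-based format 22/39 = 56.4% → the chronological format
Tech: the chronological format 180/564 = 31.9%, the skills-based format 105/390 = 26.9% → the chronological format
Finance: the chronological format 168/582 = 28.9%, the skills-based format 99/475 = 20.8% → the chronological format
Overall: the chronological format 719/2644 = 27.2%, the skills-based format 339/1819 = 18.6% → the chronological format
The chronological format wins overall and in every industry group — no reversal.

Yes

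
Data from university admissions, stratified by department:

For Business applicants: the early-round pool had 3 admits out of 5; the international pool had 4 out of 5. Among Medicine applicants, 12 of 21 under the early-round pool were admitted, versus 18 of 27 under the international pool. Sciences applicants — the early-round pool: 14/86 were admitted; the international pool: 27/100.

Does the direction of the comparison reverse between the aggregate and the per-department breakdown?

Business: the early-round pool 3/5 = 60.0%, the international pool 4/5 = 80.0% → the international pool
Medicine: the early-round pool 12/21 = 57.1%, the international pool 18/27 = 66.7% → the international pool
Sciences: the early-round pool 14/86 = 16.3%, the international pool 27/100 = 27.0% → the international pool
Overall: the early-round pool 29/112 = 25.9%, the international pool 49/132 = 37.1% → the international pool
The international pool wins overall and in every department group — no reversal.

No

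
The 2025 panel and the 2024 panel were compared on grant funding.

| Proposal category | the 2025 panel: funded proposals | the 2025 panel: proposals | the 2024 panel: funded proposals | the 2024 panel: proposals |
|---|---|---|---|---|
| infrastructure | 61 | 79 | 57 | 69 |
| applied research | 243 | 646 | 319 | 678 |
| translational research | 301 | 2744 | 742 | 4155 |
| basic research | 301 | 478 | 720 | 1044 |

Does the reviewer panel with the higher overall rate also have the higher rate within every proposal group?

Yes

Infrastructure: the 2025 panel 61/79 = 77.2%, the 2024 panel 57/69 = 82.6% → the 2024 panel
Applied research: the 2025 panel 243/646 = 37.6%, the 2024 panel 319/678 = 47.1% → the 2024 panel
Translational research: the 2025 panel 301/2744 = 11.0%, the 2024 panel 742/4155 = 17.9% → the 2024 panel
Basic research: the 2025 panel 301/478 = 63.0%, the 2024 panel 720/1044 = 69.0% → the 2024 panel
Overall: the 2025 panel 906/3947 = 23.0%, the 2024 panel 1838/5946 = 30.9% → the 2024 panel
The 2024 panel wins overall and in every proposal group — no reversal.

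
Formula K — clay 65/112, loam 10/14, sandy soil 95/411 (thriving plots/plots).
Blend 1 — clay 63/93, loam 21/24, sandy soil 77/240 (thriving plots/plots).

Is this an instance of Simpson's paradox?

Clay: Formula K 65/112 = 58.0%, Blend 1 63/93 = 67.7% → Blend 1
Loam: Formula K 10/14 = 71.4%, Blend 1 21/24 = 87.5% → Blend 1
Sandy soil: Formula K 95/411 = 23.1%, Blend 1 77/240 = 32.1% → Blend 1
Overall: Formula K 170/537 = 31.7%, Blend 1 161/357 = 45.1% → Blend 1
Blend 1 wins overall and in every soil group — no reversal.

No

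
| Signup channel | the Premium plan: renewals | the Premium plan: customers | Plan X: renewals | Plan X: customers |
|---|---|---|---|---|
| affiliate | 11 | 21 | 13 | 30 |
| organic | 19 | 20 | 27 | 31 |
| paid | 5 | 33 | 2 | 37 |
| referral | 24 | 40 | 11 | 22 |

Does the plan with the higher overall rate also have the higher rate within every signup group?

Affiliate: the Premium plan 11/21 = 52.4%, Plan X 13/30 = 43.3% → the Premium plan
Organic: the Premium plan 19/20 = 95.0%, Plan X 27/31 = 87.1% → the Premium plan
Paid: the Premium plan 5/33 = 15.2%, Plan X 2/37 = 5.4% → the Premium plan
Referral: the Premium plan 24/40 = 60.0%, Plan X 11/22 = 50.0% → the Premium plan
Overall: the Premium plan 59/114 = 51.8%, Plan X 53/120 = 44.2% → the Premium plan
The Premium plan wins overall and in every signup group — no reversal.

Yes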